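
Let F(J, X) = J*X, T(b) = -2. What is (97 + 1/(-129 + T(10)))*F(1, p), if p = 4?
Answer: 50824/131 ≈ 387.97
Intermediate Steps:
(97 + 1/(-129 + T(10)))*F(1, p) = (97 + 1/(-129 - 2))*(1*4) = (97 + 1/(-131))*4 = (97 - 1/131)*4 = (12706/131)*4 = 50824/131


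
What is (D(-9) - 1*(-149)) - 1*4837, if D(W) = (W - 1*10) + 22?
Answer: -4685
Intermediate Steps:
D(W) = 12 + W (D(W) = (W - 10) + 22 = (-10 + W) + 22 = 12 + W)
(D(-9) - 1*(-149)) - 1*4837 = ((12 - 9) - 1*(-149)) - 1*4837 = (3 + 149) - 4837 = 152 - 4837 = -4685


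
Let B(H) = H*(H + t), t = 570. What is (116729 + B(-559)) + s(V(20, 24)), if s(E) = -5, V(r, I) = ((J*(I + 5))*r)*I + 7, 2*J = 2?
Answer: 110575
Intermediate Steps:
J = 1 (J = (½)*2 = 1)
B(H) = H*(570 + H) (B(H) = H*(H + 570) = H*(570 + H))
V(r, I) = 7 + I*r*(5 + I) (V(r, I) = ((1*(I + 5))*r)*I + 7 = ((1*(5 + I))*r)*I + 7 = ((5 + I)*r)*I + 7 = (r*(5 + I))*I + 7 = I*r*(5 + I) + 7 = 7 + I*r*(5 + I))
(116729 + B(-559)) + s(V(20, 24)) = (116729 - 559*(570 - 559)) - 5 = (116729 - 559*11) - 5 = (116729 - 6149) - 5 = 110580 - 5 = 110575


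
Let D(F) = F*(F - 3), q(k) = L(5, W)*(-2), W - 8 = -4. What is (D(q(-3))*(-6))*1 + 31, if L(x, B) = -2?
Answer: 7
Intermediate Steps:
W = 4 (W = 8 - 4 = 4)
q(k) = 4 (q(k) = -2*(-2) = 4)
D(F) = F*(-3 + F)
(D(q(-3))*(-6))*1 + 31 = ((4*(-3 + 4))*(-6))*1 + 31 = ((4*1)*(-6))*1 + 31 = (4*(-6))*1 + 31 = -24*1 + 31 = -24 + 31 = 7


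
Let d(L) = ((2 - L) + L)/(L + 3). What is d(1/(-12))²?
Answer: 576/1225 ≈ 0.47020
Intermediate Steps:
d(L) = 2/(3 + L)
d(1/(-12))² = (2/(3 + 1/(-12)))² = (2/(3 - 1/12))² = (2/(35/12))² = (2*(12/35))² = (24/35)² = 576/1225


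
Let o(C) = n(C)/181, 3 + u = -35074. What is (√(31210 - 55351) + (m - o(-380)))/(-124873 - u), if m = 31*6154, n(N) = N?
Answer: -5755079/2708846 - I*√24141/89796 ≈ -2.1245 - 0.0017303*I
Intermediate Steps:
u = -35077 (u = -3 - 35074 = -35077)
m = 190774
o(C) = C/181
(√(31210 - 55351) + (m - o(-380)))/(-124873 - u) = (√(31210 - 55351) + (190774 - (-380)/181))/(-124873 - 1*(-35077)) = (√(-24141) + (190774 - 1*(-380/181)))/(-124873 + 35077) = (I*√24141 + (190774 + 380/181))/(-89796) = (I*√24141 + 34530474/181)*(-1/89796) = (34530474/181 + I*√24141)*(-1/89796) = -5755079/2708846 - I*√24141/89796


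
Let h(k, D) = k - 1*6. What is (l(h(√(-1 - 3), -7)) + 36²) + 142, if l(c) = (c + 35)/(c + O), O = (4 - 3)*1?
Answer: 41561/29 - 68*I/29 ≈ 1433.1 - 2.3448*I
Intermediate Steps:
O = 1 (O = 1*1 = 1)
h(k, D) = -6 + k (h(k, D) = k - 6 = -6 + k)
l(c) = (35 + c)/(1 + c) (l(c) = (c + 35)/(c + 1) = (35 + c)/(1 + c))
(l(h(√(-1 - 3), -7)) + 36²) + 142 = ((35 + (-6 + √(-1 - 3)))/(1 + (-6 + √(-1 - 3))) + 36²) + 142 = ((35 + (-6 + √(-4)))/(1 + (-6 + √(-4))) + 1296) + 142 = ((35 + (-6 + 2*I))/(1 + (-6 + 2*I)) + 1296) + 142 = ((29 + 2*I)/(-5 + 2*I) + 1296) + 142 = (((-5 - 2*I)/29)*(29 + 2*I) + 1296) + 142 = ((-5 - 2*I)*(29 + 2*I)/29 + 1296) + 142 = (1296 + (-5 - 2*I)*(29 + 2*I)/29) + 142 = 1438 + (-5 - 2*I)*(29 + 2*I)/29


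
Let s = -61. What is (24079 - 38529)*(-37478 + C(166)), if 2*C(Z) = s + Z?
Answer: 540798475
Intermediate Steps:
C(Z) = -61/2 + Z/2 (C(Z) = (-61 + Z)/2 = -61/2 + Z/2)
(24079 - 38529)*(-37478 + C(166)) = (24079 - 38529)*(-37478 + (-61/2 + (½)*166)) = -14450*(-37478 + (-61/2 + 83)) = -14450*(-37478 + 105/2) = -14450*(-74851/2) = 540798475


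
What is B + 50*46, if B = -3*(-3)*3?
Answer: 2327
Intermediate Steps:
B = 27 (B = 9*3 = 27)
B + 50*46 = 27 + 50*46 = 27 + 2300 = 2327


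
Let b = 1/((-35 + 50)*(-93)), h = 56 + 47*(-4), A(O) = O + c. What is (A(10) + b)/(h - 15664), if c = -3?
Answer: -2441/5508855 ≈ -0.00044310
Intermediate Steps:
A(O) = -3 + O (A(O) = O - 3 = -3 + O)
h = -132 (h = 56 - 188 = -132)
b = -1/1395 (b = 1/(15*(-93)) = 1/(-1395) = -1/1395 ≈ -0.00071685)
(A(10) + b)/(h - 15664) = ((-3 + 10) - 1/1395)/(-132 - 15664) = (7 - 1/1395)/(-15796) = (9764/1395)*(-1/15796) = -2441/5508855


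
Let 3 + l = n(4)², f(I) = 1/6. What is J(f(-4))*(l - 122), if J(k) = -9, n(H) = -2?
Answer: 1089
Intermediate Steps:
f(I) = ⅙
l = 1 (l = -3 + (-2)² = -3 + 4 = 1)
J(f(-4))*(l - 122) = -9*(1 - 122) = -9*(-121) = 1089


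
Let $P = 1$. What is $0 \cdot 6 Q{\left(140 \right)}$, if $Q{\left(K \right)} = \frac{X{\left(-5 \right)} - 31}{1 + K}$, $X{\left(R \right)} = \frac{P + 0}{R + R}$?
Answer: $0$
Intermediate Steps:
$X{\left(R \right)} = \frac{1}{2 R}$ ($X{\left(R \right)} = \frac{1 + 0}{R + R} = 1 \frac{1}{2 R} = \frac{1}{2 R}$)
$Q{\left(K \right)} = - \frac{311}{10 \left(1 + K\right)}$ ($Q{\left(K \right)} = \frac{\frac{1}{2 \left(-5\right)} - 31}{1 + K} = \frac{\frac{1}{2} \left(- \frac{1}{5}\right) - 31}{1 + K} = \frac{- \frac{1}{10} - 31}{1 + K} = - \frac{311}{10 \left(1 + K\right)}$)
$0 \cdot 6 Q{\left(140 \right)} = 0 \cdot 6 \left(- \frac{311}{10 + 10 \cdot 140}\right) = 0 \left(- \frac{311}{10 + 1400}\right) = 0 \left(- \frac{311}{1410}\right) = 0$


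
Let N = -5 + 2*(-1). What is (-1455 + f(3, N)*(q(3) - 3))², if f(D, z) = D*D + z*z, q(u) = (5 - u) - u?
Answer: 2845969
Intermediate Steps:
N = -7 (N = -5 - 2 = -7)
q(u) = 5 - 2*u
f(D, z) = D² + z²
(-1455 + f(3, N)*(q(3) - 3))² = (-1455 + (3² + (-7)²)*((5 - 2*3) - 3))² = (-1455 + (9 + 49)*((5 - 6) - 3))² = (-1455 + 58*(-1 - 3))² = (-1455 + 58*(-4))² = (-1455 - 232)² = (-1687)² = 2845969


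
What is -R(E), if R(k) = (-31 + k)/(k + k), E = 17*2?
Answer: -3/68 ≈ -0.044118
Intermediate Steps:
E = 34
R(k) = (-31 + k)/(2*k) (R(k) = (-31 + k)/((2*k)) = (-31 + k)*(1/(2*k)) = (-31 + k)/(2*k))
-R(E) = -(-31 + 34)/(2*34) = -3/(2*34) = -1*3/68 = -3/68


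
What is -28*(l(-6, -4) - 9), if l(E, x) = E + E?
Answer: 588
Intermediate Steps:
l(E, x) = 2*E
-28*(l(-6, -4) - 9) = -28*(2*(-6) - 9) = -28*(-12 - 9) = -28*(-21) = 588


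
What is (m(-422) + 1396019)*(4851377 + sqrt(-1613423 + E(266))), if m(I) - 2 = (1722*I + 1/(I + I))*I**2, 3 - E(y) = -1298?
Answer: -627813775323658542 - 129409397646*I*sqrt(1612122) ≈ -6.2781e+17 - 1.6431e+14*I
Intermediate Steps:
E(y) = 1301 (E(y) = 3 - 1*(-1298) = 3 + 1298 = 1301)
m(I) = 2 + I**2*(1/(2*I) + 1722*I) (m(I) = 2 + (1722*I + 1/(I + I))*I**2 = 2 + (1722*I + 1/(2*I))*I**2 = 2 + (1/(2*I) + 1722*I)*I**2 = 2 + I**2*(1/(2*I) + 1722*I))
(m(-422) + 1396019)*(4851377 + sqrt(-1613423 + E(266))) = ((2 + (1/2)*(-422) + 1722*(-422)**3) + 1396019)*(4851377 + sqrt(-1613423 + 1301)) = ((2 - 211 + 1722*(-75151448)) + 1396019)*(4851377 + sqrt(-1612122)) = ((2 - 211 - 129410793456) + 1396019)*(4851377 + I*sqrt(1612122)) = (-129410793665 + 1396019)*(4851377 + I*sqrt(1612122)) = -129409397646*(4851377 + I*sqrt(1612122)) = -627813775323658542 - 129409397646*I*sqrt(1612122)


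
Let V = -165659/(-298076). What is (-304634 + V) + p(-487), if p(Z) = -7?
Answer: -90806005057/298076 ≈ -3.0464e+5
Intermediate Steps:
V = 165659/298076 (V = -165659*(-1/298076) = 165659/298076 ≈ 0.55576)
(-304634 + V) + p(-487) = (-304634 + 165659/298076) - 7 = -90803918525/298076 - 7 = -90806005057/298076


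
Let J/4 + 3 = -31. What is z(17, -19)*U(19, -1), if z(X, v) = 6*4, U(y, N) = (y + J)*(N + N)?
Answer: 5616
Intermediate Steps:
J = -136 (J = -12 + 4*(-31) = -12 - 124 = -136)
U(y, N) = 2*N*(-136 + y) (U(y, N) = (y - 136)*(N + N) = (-136 + y)*(2*N) = 2*N*(-136 + y))
z(X, v) = 24
z(17, -19)*U(19, -1) = 24*(2*(-1)*(-136 + 19)) = 24*(2*(-1)*(-117)) = 24*234 = 5616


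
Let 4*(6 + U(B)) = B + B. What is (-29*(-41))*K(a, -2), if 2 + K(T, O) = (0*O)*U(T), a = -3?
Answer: -2378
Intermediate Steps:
U(B) = -6 + B/2 (U(B) = -6 + (B + B)/4 = -6 + (2*B)/4 = -6 + B/2)
K(T, O) = -2 (K(T, O) = -2 + (0*O)*(-6 + T/2) = -2 + 0*(-6 + T/2) = -2 + 0 = -2)
(-29*(-41))*K(a, -2) = -29*(-41)*(-2) = 1189*(-2) = -2378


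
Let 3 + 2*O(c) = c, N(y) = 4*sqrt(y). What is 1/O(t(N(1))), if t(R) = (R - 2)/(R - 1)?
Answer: -6/7 ≈ -0.85714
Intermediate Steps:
t(R) = (-2 + R)/(-1 + R)
O(c) = -3/2 + c/2
1/O(t(N(1))) = 1/(-3/2 + ((-2 + 4*sqrt(1))/(-1 + 4*sqrt(1)))/2) = 1/(-3/2 + ((-2 + 4*1)/(-1 + 4*1))/2) = 1/(-3/2 + ((-2 + 4)/(-1 + 4))/2) = 1/(-3/2 + (2/3)/2) = 1/(-3/2 + ((1/3)*2)/2) = 1/(-3/2 + (1/2)*(2/3)) = 1/(-3/2 + 1/3) = 1/(-7/6) = -6/7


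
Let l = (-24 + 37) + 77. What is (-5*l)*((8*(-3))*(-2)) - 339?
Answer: -21939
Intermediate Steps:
l = 90 (l = 13 + 77 = 90)
(-5*l)*((8*(-3))*(-2)) - 339 = (-5*90)*((8*(-3))*(-2)) - 339 = -(-10800)*(-2) - 339 = -450*48 - 339 = -21600 - 339 = -21939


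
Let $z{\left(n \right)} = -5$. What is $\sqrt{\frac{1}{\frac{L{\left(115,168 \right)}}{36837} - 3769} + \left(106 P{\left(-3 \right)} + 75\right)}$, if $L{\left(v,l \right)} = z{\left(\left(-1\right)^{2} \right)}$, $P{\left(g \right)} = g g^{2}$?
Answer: $\frac{i \sqrt{1096381615115432886}}{19834094} \approx 52.792 i$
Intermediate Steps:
$P{\left(g \right)} = g^{3}$
$L{\left(v,l \right)} = -5$
$\sqrt{\frac{1}{\frac{L{\left(115,168 \right)}}{36837} - 3769} + \left(106 P{\left(-3 \right)} + 75\right)} = \sqrt{\frac{1}{- \frac{5}{36837} - 3769} + \left(106 \left(-3\right)^{3} + 75\right)} = \sqrt{\frac{1}{\left(-5\right) \frac{1}{36837} - 3769} + \left(106 \left(-27\right) + 75\right)} = \sqrt{\frac{1}{- \frac{5}{36837} - 3769} + \left(-2862 + 75\right)} = \sqrt{\frac{1}{- \frac{138838658}{36837}} - 2787} = \sqrt{- \frac{36837}{138838658} - 2787} = \sqrt{- \frac{386943376683}{138838658}} = \frac{i \sqrt{1096381615115432886}}{19834094}$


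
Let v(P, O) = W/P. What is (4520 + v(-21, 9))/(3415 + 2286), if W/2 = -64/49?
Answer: 4651208/5866329 ≈ 0.79286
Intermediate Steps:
W = -128/49 (W = 2*(-64/49) = -128/49 ≈ -2.6122)
v(P, O) = -128/(49*P)
(4520 + v(-21, 9))/(3415 + 2286) = (4520 - 128/49/(-21))/(3415 + 2286) = (4520 - 128/49*(-1/21))/5701 = (4520 + 128/1029)*(1/5701) = (4651208/1029)*(1/5701) = 4651208/5866329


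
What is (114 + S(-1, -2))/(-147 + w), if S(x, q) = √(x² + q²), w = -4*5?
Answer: -114/167 - √5/167 ≈ -0.69602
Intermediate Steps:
w = -20
S(x, q) = √(q² + x²)
(114 + S(-1, -2))/(-147 + w) = (114 + √((-2)² + (-1)²))/(-147 - 20) = (114 + √(4 + 1))/(-167) = (114 + √5)*(-1/167) = -114/167 - √5/167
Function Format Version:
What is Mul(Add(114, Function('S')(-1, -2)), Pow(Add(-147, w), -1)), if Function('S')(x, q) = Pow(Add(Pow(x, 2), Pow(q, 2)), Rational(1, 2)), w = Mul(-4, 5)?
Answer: Add(Rational(-114, 167), Mul(Rational(-1, 167), Pow(5, Rational(1, 2)))) ≈ -0.69602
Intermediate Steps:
w = -20
Function('S')(x, q) = Pow(Add(Pow(q, 2), Pow(x, 2)), Rational(1, 2))
Mul(Add(114, Function('S')(-1, -2)), Pow(Add(-147, w), -1)) = Mul(Add(114, Pow(Add(Pow(-2, 2), Pow(-1, 2)), Rational(1, 2))), Pow(Add(-147, -20), -1)) = Mul(Add(114, Pow(Add(4, 1), Rational(1, 2))), Pow(-167, -1)) = Mul(Add(114, Pow(5, Rational(1, 2))), Rational(-1, 167)) = Add(Rational(-114, 167), Mul(Rational(-1, 167), Pow(5, Rational(1, 2))))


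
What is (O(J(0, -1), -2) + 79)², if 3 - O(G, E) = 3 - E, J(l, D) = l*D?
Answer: 5929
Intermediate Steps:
J(l, D) = D*l
O(G, E) = E (O(G, E) = 3 - (3 - E) = 3 + (-3 + E) = E)
(O(J(0, -1), -2) + 79)² = (-2 + 79)² = 77² = 5929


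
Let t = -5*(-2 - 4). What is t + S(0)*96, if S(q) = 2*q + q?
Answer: 30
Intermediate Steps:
t = 30 (t = -5*(-6) = 30)
S(q) = 3*q
t + S(0)*96 = 30 + (3*0)*96 = 30 + 0*96 = 30 + 0 = 30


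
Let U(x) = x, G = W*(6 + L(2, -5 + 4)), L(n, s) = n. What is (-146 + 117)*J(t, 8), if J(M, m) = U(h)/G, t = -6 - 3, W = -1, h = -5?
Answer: -145/8 ≈ -18.125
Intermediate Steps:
G = -8 (G = -(6 + 2) = -1*8 = -8)
t = -9
J(M, m) = 5/8 (J(M, m) = -5/(-8) = -5*(-⅛) = 5/8)
(-146 + 117)*J(t, 8) = (-146 + 117)*(5/8) = -29*5/8 = -145/8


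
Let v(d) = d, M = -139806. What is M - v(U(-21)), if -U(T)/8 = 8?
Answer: -139742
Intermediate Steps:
U(T) = -64 (U(T) = -8*8 = -64)
M - v(U(-21)) = -139806 - 1*(-64) = -139806 + 64 = -139742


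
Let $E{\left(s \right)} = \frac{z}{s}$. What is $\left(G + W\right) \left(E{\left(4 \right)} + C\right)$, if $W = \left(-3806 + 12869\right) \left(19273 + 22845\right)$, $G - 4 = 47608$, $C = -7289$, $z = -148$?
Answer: $-2796796074996$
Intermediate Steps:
$G = 47612$ ($G = 4 + 47608 = 47612$)
$W = 381715434$ ($W = 9063 \cdot 42118 = 381715434$)
$E{\left(s \right)} = - \frac{148}{s}$
$\left(G + W\right) \left(E{\left(4 \right)} + C\right) = \left(47612 + 381715434\right) \left(- \frac{148}{4} - 7289\right) = 381763046 \left(\left(-148\right) \frac{1}{4} - 7289\right) = 381763046 \left(-37 - 7289\right) = 381763046 \left(-7326\right) = -2796796074996$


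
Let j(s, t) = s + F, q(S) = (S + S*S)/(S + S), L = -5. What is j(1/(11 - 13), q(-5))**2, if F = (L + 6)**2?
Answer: 1/4 ≈ 0.25000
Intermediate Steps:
F = 1 (F = (-5 + 6)**2 = 1**2 = 1)
q(S) = (S + S**2)/(2*S) (q(S) = (S + S**2)/((2*S)) = (S + S**2)*(1/(2*S)) = (S + S**2)/(2*S))
j(s, t) = 1 + s (j(s, t) = s + 1 = 1 + s)
j(1/(11 - 13), q(-5))**2 = (1 + 1/(11 - 13))**2 = (1 + 1/(-2))**2 = (1 - 1/2)**2 = (1/2)**2 = 1/4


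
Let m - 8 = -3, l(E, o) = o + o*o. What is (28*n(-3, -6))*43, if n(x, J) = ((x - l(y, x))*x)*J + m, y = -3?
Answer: -189028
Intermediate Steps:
l(E, o) = o + o²
m = 5 (m = 8 - 3 = 5)
n(x, J) = 5 + J*x*(x - x*(1 + x)) (n(x, J) = ((x - x*(1 + x))*x)*J + 5 = (x*(x - x*(1 + x)))*J + 5 = J*x*(x - x*(1 + x)) + 5 = 5 + J*x*(x - x*(1 + x)))
(28*n(-3, -6))*43 = (28*(5 - 1*(-6)*(-3)³))*43 = (28*(5 - 1*(-6)*(-27)))*43 = (28*(5 - 162))*43 = (28*(-157))*43 = -4396*43 = -189028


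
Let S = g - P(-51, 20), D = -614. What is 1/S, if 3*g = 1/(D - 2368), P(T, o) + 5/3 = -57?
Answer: 8946/524831 ≈ 0.017045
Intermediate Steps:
P(T, o) = -176/3 (P(T, o) = -5/3 - 57 = -176/3)
g = -1/8946 (g = 1/(3*(-614 - 2368)) = (1/3)/(-2982) = (1/3)*(-1/2982) = -1/8946 ≈ -0.00011178)
S = 524831/8946 (S = -1/8946 - 1*(-176/3) = -1/8946 + 176/3 = 524831/8946 ≈ 58.667)
1/S = 1/(524831/8946) = 8946/524831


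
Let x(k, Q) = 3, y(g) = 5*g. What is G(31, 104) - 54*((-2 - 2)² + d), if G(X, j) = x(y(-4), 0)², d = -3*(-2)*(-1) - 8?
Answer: -99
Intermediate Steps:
d = -14 (d = 6*(-1) - 8 = -6 - 8 = -14)
G(X, j) = 9 (G(X, j) = 3² = 9)
G(31, 104) - 54*((-2 - 2)² + d) = 9 - 54*((-2 - 2)² - 14) = 9 - 54*((-4)² - 14) = 9 - 54*(16 - 14) = 9 - 54*2 = 9 - 1*108 = 9 - 108 = -99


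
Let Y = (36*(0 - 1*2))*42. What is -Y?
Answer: 3024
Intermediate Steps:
Y = -3024 (Y = (36*(0 - 2))*42 = (36*(-2))*42 = -72*42 = -3024)
-Y = -1*(-3024) = 3024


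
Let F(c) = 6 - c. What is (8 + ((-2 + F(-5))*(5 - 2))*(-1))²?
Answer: 361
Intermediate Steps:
(8 + ((-2 + F(-5))*(5 - 2))*(-1))² = (8 + ((-2 + (6 - 1*(-5)))*(5 - 2))*(-1))² = (8 + ((-2 + (6 + 5))*3)*(-1))² = (8 + ((-2 + 11)*3)*(-1))² = (8 + (9*3)*(-1))² = (8 + 27*(-1))² = (8 - 27)² = (-19)² = 361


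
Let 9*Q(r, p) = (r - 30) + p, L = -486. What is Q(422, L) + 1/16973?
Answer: -1595453/152757 ≈ -10.444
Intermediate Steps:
Q(r, p) = -10/3 + p/9 + r/9 (Q(r, p) = ((r - 30) + p)/9 = ((-30 + r) + p)/9 = (-30 + p + r)/9 = -10/3 + p/9 + r/9)
Q(422, L) + 1/16973 = (-10/3 + (1/9)*(-486) + (1/9)*422) + 1/16973 = (-10/3 - 54 + 422/9) + 1/16973 = -94/9 + 1/16973 = -1595453/152757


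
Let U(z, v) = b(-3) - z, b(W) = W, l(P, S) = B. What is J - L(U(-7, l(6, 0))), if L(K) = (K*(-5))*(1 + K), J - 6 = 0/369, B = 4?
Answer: 106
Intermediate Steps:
l(P, S) = 4
U(z, v) = -3 - z
J = 6 (J = 6 + 0/369 = 6 + 0*(1/369) = 6 + 0 = 6)
L(K) = -5*K*(1 + K) (L(K) = (-5*K)*(1 + K) = -5*K*(1 + K))
J - L(U(-7, l(6, 0))) = 6 - (-5)*(-3 - 1*(-7))*(1 + (-3 - 1*(-7))) = 6 - (-5)*(-3 + 7)*(1 + (-3 + 7)) = 6 - (-5)*4*(1 + 4) = 6 - (-5)*4*5 = 6 - 1*(-100) = 6 + 100 = 106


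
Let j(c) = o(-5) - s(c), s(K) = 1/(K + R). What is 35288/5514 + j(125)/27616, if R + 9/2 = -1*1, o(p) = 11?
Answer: 116461594895/18196817568 ≈ 6.4001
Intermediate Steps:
R = -11/2 (R = -9/2 - 1*1 = -9/2 - 1 = -11/2 ≈ -5.5000)
s(K) = 1/(-11/2 + K) (s(K) = 1/(K - 11/2) = 1/(-11/2 + K))
j(c) = 11 - 2/(-11 + 2*c)
35288/5514 + j(125)/27616 = 35288/5514 + ((-123 + 22*125)/(-11 + 2*125))/27616 = 35288*(1/5514) + ((-123 + 2750)/(-11 + 250))*(1/27616) = 17644/2757 + (2627/239)*(1/27616) = 17644/2757 + 2627/6600224 = 116461594895/18196817568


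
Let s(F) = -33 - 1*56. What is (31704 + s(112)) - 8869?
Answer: 22746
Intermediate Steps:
s(F) = -89 (s(F) = -33 - 56 = -89)
(31704 + s(112)) - 8869 = (31704 - 89) - 8869 = 31615 - 8869 = 22746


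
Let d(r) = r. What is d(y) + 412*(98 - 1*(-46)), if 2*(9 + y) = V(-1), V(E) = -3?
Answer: 118635/2 ≈ 59318.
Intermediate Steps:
y = -21/2 (y = -9 + (½)*(-3) = -9 - 3/2 = -21/2 ≈ -10.500)
d(y) + 412*(98 - 1*(-46)) = -21/2 + 412*(98 - 1*(-46)) = -21/2 + 412*(98 + 46) = -21/2 + 412*144 = -21/2 + 59328 = 118635/2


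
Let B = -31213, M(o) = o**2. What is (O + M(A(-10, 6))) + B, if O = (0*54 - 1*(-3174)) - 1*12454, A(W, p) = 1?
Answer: -40492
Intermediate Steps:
O = -9280 (O = (0 + 3174) - 12454 = 3174 - 12454 = -9280)
(O + M(A(-10, 6))) + B = (-9280 + 1**2) - 31213 = (-9280 + 1) - 31213 = -9279 - 31213 = -40492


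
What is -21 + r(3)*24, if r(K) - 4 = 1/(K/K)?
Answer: 99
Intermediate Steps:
r(K) = 5 (r(K) = 4 + 1/(K/K) = 4 + 1/1 = 4 + 1 = 5)
-21 + r(3)*24 = -21 + 5*24 = -21 + 120 = 99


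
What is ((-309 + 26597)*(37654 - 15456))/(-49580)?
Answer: -145885256/12395 ≈ -11770.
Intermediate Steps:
((-309 + 26597)*(37654 - 15456))/(-49580) = (26288*22198)*(-1/49580) = 583541024*(-1/49580) = -145885256/12395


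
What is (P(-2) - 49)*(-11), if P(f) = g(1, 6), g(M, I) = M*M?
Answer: 528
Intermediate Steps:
g(M, I) = M²
P(f) = 1 (P(f) = 1² = 1)
(P(-2) - 49)*(-11) = (1 - 49)*(-11) = -48*(-11) = 528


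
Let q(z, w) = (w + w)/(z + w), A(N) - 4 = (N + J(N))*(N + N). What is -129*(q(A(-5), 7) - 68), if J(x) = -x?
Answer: 94686/11 ≈ 8607.8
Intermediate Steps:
A(N) = 4 (A(N) = 4 + (N - N)*(N + N) = 4 + 0*(2*N) = 4 + 0 = 4)
q(z, w) = 2*w/(w + z) (q(z, w) = (2*w)/(w + z) = 2*w/(w + z))
-129*(q(A(-5), 7) - 68) = -129*(2*7/(7 + 4) - 68) = -129*(2*7/11 - 68) = -129*(2*7*(1/11) - 68) = -129*(14/11 - 68) = -129*(-734/11) = 94686/11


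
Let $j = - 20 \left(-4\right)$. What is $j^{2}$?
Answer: $6400$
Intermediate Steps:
$j = 80$ ($j = \left(-1\right) \left(-80\right) = 80$)
$j^{2} = 80^{2} = 6400$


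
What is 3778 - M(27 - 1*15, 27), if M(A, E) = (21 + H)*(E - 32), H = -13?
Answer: 3818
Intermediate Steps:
M(A, E) = -256 + 8*E (M(A, E) = (21 - 13)*(E - 32) = 8*(-32 + E) = -256 + 8*E)
3778 - M(27 - 1*15, 27) = 3778 - (-256 + 8*27) = 3778 - (-256 + 216) = 3778 - 1*(-40) = 3778 + 40 = 3818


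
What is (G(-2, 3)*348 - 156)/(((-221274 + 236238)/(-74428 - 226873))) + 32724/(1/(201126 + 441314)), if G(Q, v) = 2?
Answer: 609672674925/29 ≈ 2.1023e+10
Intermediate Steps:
(G(-2, 3)*348 - 156)/(((-221274 + 236238)/(-74428 - 226873))) + 32724/(1/(201126 + 441314)) = (2*348 - 156)/(((-221274 + 236238)/(-74428 - 226873))) + 32724/(1/(201126 + 441314)) = (696 - 156)/((14964/(-301301))) + 32724/(1/642440) = 540/((14964*(-1/301301))) + 32724/(1/642440) = 540/(-348/7007) + 32724*642440 = 540*(-7007/348) + 21023206560 = -315315/29 + 21023206560 = 609672674925/29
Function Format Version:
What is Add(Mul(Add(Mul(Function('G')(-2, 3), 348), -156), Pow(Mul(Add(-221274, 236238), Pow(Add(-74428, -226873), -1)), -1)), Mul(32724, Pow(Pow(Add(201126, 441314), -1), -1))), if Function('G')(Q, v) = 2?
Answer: Rational(609672674925, 29) ≈ 2.1023e+10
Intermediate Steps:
Add(Mul(Add(Mul(Function('G')(-2, 3), 348), -156), Pow(Mul(Add(-221274, 236238), Pow(Add(-74428, -226873), -1)), -1)), Mul(32724, Pow(Pow(Add(201126, 441314), -1), -1))) = Add(Mul(Add(Mul(2, 348), -156), Pow(Mul(Add(-221274, 236238), Pow(Add(-74428, -226873), -1)), -1)), Mul(32724, Pow(Pow(Add(201126, 441314), -1), -1))) = Add(Mul(Add(696, -156), Pow(Mul(14964, Pow(-301301, -1)), -1)), Mul(32724, Pow(Pow(642440, -1), -1))) = Add(Mul(540, Pow(Mul(14964, Rational(-1, 301301)), -1)), Mul(32724, Pow(Rational(1, 642440), -1))) = Add(Mul(540, Pow(Rational(-348, 7007), -1)), Mul(32724, 642440)) = Add(Mul(540, Rational(-7007, 348)), 21023206560) = Add(Rational(-315315, 29), 21023206560) = Rational(609672674925, 29)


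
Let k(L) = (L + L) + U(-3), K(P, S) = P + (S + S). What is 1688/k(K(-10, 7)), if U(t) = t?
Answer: 1688/5 ≈ 337.60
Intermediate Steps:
K(P, S) = P + 2*S
k(L) = -3 + 2*L (k(L) = (L + L) - 3 = 2*L - 3 = -3 + 2*L)
1688/k(K(-10, 7)) = 1688/(-3 + 2*(-10 + 2*7)) = 1688/(-3 + 2*(-10 + 14)) = 1688/(-3 + 2*4) = 1688/(-3 + 8) = 1688/5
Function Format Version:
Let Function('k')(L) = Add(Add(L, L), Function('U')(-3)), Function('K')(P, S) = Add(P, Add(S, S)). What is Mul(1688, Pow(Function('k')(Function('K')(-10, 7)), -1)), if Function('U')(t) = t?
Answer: Rational(1688, 5) ≈ 337.60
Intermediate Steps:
Function('K')(P, S) = Add(P, Mul(2, S))
Function('k')(L) = Add(-3, Mul(2, L)) (Function('k')(L) = Add(Add(L, L), -3) = Add(Mul(2, L), -3) = Add(-3, Mul(2, L)))
Mul(1688, Pow(Function('k')(Function('K')(-10, 7)), -1)) = Mul(1688, Pow(Add(-3, Mul(2, Add(-10, Mul(2, 7)))), -1)) = Mul(1688, Pow(Add(-3, Mul(2, Add(-10, 14))), -1)) = Mul(1688, Pow(Add(-3, Mul(2, 4)), -1)) = Mul(1688, Pow(Add(-3, 8), -1)) = Mul(1688, Pow(5, -1)) = Mul(1688, Rational(1, 5)) = Rational(1688, 5)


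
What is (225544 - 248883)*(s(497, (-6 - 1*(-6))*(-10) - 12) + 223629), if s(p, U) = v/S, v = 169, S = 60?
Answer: -313160578151/60 ≈ -5.2193e+9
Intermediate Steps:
s(p, U) = 169/60
(225544 - 248883)*(s(497, (-6 - 1*(-6))*(-10) - 12) + 223629) = (225544 - 248883)*(169/60 + 223629) = -23339*13417909/60 = -313160578151/60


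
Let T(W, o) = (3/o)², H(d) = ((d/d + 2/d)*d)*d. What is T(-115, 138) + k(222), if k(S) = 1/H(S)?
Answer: 12961/26306112 ≈ 0.00049270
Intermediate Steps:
H(d) = d²*(1 + 2/d) (H(d) = ((1 + 2/d)*d)*d = (d*(1 + 2/d))*d = d²*(1 + 2/d))
T(W, o) = 9/o²
k(S) = 1/(S*(2 + S))
T(-115, 138) + k(222) = 9/138² + 1/(222*(2 + 222)) = 9*(1/19044) + (1/222)/224 = 1/2116 + (1/222)*(1/224) = 1/2116 + 1/49728 = 12961/26306112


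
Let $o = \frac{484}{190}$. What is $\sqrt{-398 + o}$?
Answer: $\frac{8 i \sqrt{55765}}{95} \approx 19.886 i$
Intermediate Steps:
$o = \frac{242}{95}$ ($o = 484 \cdot \frac{1}{190} = \frac{242}{95} \approx 2.5474$)
$\sqrt{-398 + o} = \sqrt{-398 + \frac{242}{95}} = \sqrt{- \frac{37568}{95}} = \frac{8 i \sqrt{55765}}{95}$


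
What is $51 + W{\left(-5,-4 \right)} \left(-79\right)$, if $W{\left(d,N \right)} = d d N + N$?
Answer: $8267$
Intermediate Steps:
$W{\left(d,N \right)} = N + N d^{2}$ ($W{\left(d,N \right)} = d^{2} N + N = N d^{2} + N = N + N d^{2}$)
$51 + W{\left(-5,-4 \right)} \left(-79\right) = 51 + - 4 \left(1 + \left(-5\right)^{2}\right) \left(-79\right) = 51 + - 4 \left(1 + 25\right) \left(-79\right) = 51 + \left(-4\right) 26 \left(-79\right) = 51 - -8216 = 51 + 8216 = 8267$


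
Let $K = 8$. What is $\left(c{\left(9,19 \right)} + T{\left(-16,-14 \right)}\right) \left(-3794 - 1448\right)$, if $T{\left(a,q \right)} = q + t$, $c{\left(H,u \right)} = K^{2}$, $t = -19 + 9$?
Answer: $-209680$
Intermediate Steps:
$t = -10$
$c{\left(H,u \right)} = 64$ ($c{\left(H,u \right)} = 8^{2} = 64$)
$T{\left(a,q \right)} = -10 + q$ ($T{\left(a,q \right)} = q - 10 = -10 + q$)
$\left(c{\left(9,19 \right)} + T{\left(-16,-14 \right)}\right) \left(-3794 - 1448\right) = \left(64 - 24\right) \left(-3794 - 1448\right) = \left(64 - 24\right) \left(-5242\right) = 40 \left(-5242\right) = -209680$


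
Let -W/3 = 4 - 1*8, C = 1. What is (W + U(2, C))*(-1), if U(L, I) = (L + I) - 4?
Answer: -11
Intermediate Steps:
W = 12 (W = -3*(4 - 1*8) = -3*(4 - 8) = -3*(-4) = 12)
U(L, I) = -4 + I + L (U(L, I) = (I + L) - 4 = -4 + I + L)
(W + U(2, C))*(-1) = (12 + (-4 + 1 + 2))*(-1) = (12 - 1)*(-1) = 11*(-1) = -11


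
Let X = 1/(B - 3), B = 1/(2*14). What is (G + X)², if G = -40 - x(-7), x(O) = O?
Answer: 7656289/6889 ≈ 1111.4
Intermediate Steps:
B = 1/28 ≈ 0.035714
G = -33 (G = -40 - 1*(-7) = -40 + 7 = -33)
X = -28/83 (X = 1/(1/28 - 3) = 1/(-83/28) = -28/83 ≈ -0.33735)
(G + X)² = (-33 - 28/83)² = (-2767/83)² = 7656289/6889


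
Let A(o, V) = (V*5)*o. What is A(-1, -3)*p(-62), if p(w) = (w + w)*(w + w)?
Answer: 230640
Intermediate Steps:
A(o, V) = 5*V*o (A(o, V) = (5*V)*o = 5*V*o)
p(w) = 4*w**2 (p(w) = (2*w)*(2*w) = 4*w**2)
A(-1, -3)*p(-62) = (5*(-3)*(-1))*(4*(-62)**2) = 15*(4*3844) = 15*15376 = 230640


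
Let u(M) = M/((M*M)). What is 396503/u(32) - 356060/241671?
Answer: 3066344492356/241671 ≈ 1.2688e+7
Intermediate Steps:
u(M) = 1/M (u(M) = M/(M²) = M/M² = 1/M)
396503/u(32) - 356060/241671 = 396503/(1/32) - 356060/241671 = 396503/(1/32) - 356060*1/241671 = 396503*32 - 356060/241671 = 12688096 - 356060/241671 = 3066344492356/241671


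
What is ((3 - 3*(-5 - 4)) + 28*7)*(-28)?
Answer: -6328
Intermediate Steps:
((3 - 3*(-5 - 4)) + 28*7)*(-28) = ((3 - 3*(-9)) + 196)*(-28) = ((3 + 27) + 196)*(-28) = (30 + 196)*(-28) = 226*(-28) = -6328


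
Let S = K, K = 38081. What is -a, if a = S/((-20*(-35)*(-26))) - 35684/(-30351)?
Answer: 506347631/552388200 ≈ 0.91665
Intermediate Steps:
S = 38081
a = -506347631/552388200 (a = 38081/((-20*(-35)*(-26))) - 35684/(-30351) = 38081/((700*(-26))) - 35684*(-1/30351) = 38081/(-18200) + 35684/30351 = 38081*(-1/18200) + 35684/30351 = -38081/18200 + 35684/30351 = -506347631/552388200 ≈ -0.91665)
-a = -1*(-506347631/552388200) = 506347631/552388200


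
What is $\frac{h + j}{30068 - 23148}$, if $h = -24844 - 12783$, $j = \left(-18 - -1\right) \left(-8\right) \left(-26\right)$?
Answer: $- \frac{41163}{6920} \approx -5.9484$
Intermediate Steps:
$j = -3536$ ($j = \left(-18 + 1\right) \left(-8\right) \left(-26\right) = \left(-17\right) \left(-8\right) \left(-26\right) = 136 \left(-26\right) = -3536$)
$h = -37627$
$\frac{h + j}{30068 - 23148} = \frac{-37627 - 3536}{30068 - 23148} = - \frac{41163}{6920}$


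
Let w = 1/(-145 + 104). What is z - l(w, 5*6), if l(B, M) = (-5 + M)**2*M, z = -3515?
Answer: -22265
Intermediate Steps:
w = -1/41 (w = 1/(-41) = -1/41 ≈ -0.024390)
l(B, M) = M*(-5 + M)**2
z - l(w, 5*6) = -3515 - 5*6*(-5 + 5*6)**2 = -3515 - 30*(-5 + 30)**2 = -3515 - 30*25**2 = -3515 - 30*625 = -3515 - 1*18750 = -3515 - 18750 = -22265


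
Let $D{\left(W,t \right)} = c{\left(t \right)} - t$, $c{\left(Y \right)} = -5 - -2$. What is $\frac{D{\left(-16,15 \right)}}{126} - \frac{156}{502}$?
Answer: $- \frac{797}{1757} \approx -0.45361$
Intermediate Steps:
$c{\left(Y \right)} = -3$ ($c{\left(Y \right)} = -5 + 2 = -3$)
$D{\left(W,t \right)} = -3 - t$
$\frac{D{\left(-16,15 \right)}}{126} - \frac{156}{502} = \frac{-3 - 15}{126} - \frac{156}{502} = \left(-3 - 15\right) \frac{1}{126} - \frac{78}{251} = \left(-18\right) \frac{1}{126} - \frac{78}{251} = - \frac{1}{7} - \frac{78}{251} = - \frac{797}{1757}$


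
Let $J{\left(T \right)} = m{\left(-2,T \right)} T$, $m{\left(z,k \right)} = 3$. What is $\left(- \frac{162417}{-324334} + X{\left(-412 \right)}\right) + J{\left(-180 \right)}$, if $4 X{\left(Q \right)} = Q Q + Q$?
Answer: $\frac{13555053279}{324334} \approx 41794.0$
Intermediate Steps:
$X{\left(Q \right)} = \frac{Q}{4} + \frac{Q^{2}}{4}$ ($X{\left(Q \right)} = \frac{Q Q + Q}{4} = \frac{Q^{2} + Q}{4} = \frac{Q + Q^{2}}{4} = \frac{Q}{4} + \frac{Q^{2}}{4}$)
$J{\left(T \right)} = 3 T$
$\left(- \frac{162417}{-324334} + X{\left(-412 \right)}\right) + J{\left(-180 \right)} = \left(- \frac{162417}{-324334} + \frac{1}{4} \left(-412\right) \left(1 - 412\right)\right) + 3 \left(-180\right) = \left(\left(-162417\right) \left(- \frac{1}{324334}\right) + \frac{1}{4} \left(-412\right) \left(-411\right)\right) - 540 = \left(\frac{162417}{324334} + 42333\right) - 540 = \frac{13730193639}{324334} - 540 = \frac{13555053279}{324334}$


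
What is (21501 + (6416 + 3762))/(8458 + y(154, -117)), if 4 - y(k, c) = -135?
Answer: 31679/8597 ≈ 3.6849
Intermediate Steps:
y(k, c) = 139 (y(k, c) = 4 - 1*(-135) = 4 + 135 = 139)
(21501 + (6416 + 3762))/(8458 + y(154, -117)) = (21501 + (6416 + 3762))/(8458 + 139) = (21501 + 10178)/8597 = 31679*(1/8597) = 31679/8597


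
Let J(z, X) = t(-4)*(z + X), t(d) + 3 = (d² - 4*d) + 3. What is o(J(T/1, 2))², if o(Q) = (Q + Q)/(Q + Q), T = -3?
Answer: 1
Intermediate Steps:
t(d) = d² - 4*d (t(d) = -3 + ((d² - 4*d) + 3) = -3 + (3 + d² - 4*d) = d² - 4*d)
J(z, X) = 32*X + 32*z (J(z, X) = (-4*(-4 - 4))*(z + X) = (-4*(-8))*(X + z) = 32*(X + z) = 32*X + 32*z)
o(Q) = 1 (o(Q) = (2*Q)/((2*Q)) = (2*Q)*(1/(2*Q)) = 1)
o(J(T/1, 2))² = 1² = 1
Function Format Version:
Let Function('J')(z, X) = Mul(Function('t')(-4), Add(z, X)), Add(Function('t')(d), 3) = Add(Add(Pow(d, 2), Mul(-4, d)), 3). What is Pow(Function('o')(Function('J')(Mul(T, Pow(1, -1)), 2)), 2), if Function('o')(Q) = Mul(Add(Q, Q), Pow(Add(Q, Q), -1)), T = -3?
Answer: 1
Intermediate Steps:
Function('t')(d) = Add(Pow(d, 2), Mul(-4, d)) (Function('t')(d) = Add(-3, Add(Add(Pow(d, 2), Mul(-4, d)), 3)) = Add(-3, Add(3, Pow(d, 2), Mul(-4, d))) = Add(Pow(d, 2), Mul(-4, d)))
Function('J')(z, X) = Add(Mul(32, X), Mul(32, z)) (Function('J')(z, X) = Mul(Mul(-4, Add(-4, -4)), Add(z, X)) = Mul(Mul(-4, -8), Add(X, z)) = Mul(32, Add(X, z)) = Add(Mul(32, X), Mul(32, z)))
Function('o')(Q) = 1 (Function('o')(Q) = Mul(Mul(2, Q), Pow(Mul(2, Q), -1)) = Mul(Mul(2, Q), Mul(Rational(1, 2), Pow(Q, -1))) = 1)
Pow(Function('o')(Function('J')(Mul(T, Pow(1, -1)), 2)), 2) = Pow(1, 2) = 1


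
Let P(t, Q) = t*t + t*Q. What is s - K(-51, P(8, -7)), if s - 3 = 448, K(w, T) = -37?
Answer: 488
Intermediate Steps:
P(t, Q) = t² + Q*t
s = 451 (s = 3 + 448 = 451)
s - K(-51, P(8, -7)) = 451 - 1*(-37) = 451 + 37 = 488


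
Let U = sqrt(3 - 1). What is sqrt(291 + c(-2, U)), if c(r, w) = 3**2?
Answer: 10*sqrt(3) ≈ 17.320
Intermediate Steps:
U = sqrt(2) ≈ 1.4142
c(r, w) = 9
sqrt(291 + c(-2, U)) = sqrt(291 + 9) = sqrt(300) = 10*sqrt(3)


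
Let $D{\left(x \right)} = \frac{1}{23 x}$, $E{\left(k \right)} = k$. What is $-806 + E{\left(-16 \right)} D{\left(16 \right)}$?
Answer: $- \frac{18539}{23} \approx -806.04$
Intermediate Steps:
$D{\left(x \right)} = \frac{1}{23 x}$
$-806 + E{\left(-16 \right)} D{\left(16 \right)} = -806 - 16 \frac{1}{23 \cdot 16} = -806 - 16 \cdot \frac{1}{23} \cdot \frac{1}{16} = -806 - \frac{1}{23} = - \frac{18539}{23}$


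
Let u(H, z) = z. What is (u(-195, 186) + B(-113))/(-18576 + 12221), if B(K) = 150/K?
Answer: -20868/718115 ≈ -0.029059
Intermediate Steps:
(u(-195, 186) + B(-113))/(-18576 + 12221) = (186 + 150/(-113))/(-18576 + 12221) = (186 + 150*(-1/113))/(-6355) = (186 - 150/113)*(-1/6355) = (20868/113)*(-1/6355) = -20868/718115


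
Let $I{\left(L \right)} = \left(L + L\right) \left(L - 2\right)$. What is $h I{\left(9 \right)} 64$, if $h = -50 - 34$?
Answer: $-677376$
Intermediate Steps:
$h = -84$ ($h = -50 - 34 = -84$)
$I{\left(L \right)} = 2 L \left(-2 + L\right)$
$h I{\left(9 \right)} 64 = - 84 \cdot 2 \cdot 9 \left(-2 + 9\right) 64 = - 84 \cdot 2 \cdot 9 \cdot 7 \cdot 64 = \left(-84\right) 126 \cdot 64 = \left(-10584\right) 64 = -677376$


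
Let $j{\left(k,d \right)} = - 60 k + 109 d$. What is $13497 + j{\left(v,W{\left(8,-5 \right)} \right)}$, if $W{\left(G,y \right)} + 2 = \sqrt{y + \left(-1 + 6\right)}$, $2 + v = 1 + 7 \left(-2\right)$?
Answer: $14179$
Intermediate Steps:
$v = -15$ ($v = -2 + \left(1 + 7 \left(-2\right)\right) = -2 + \left(1 - 14\right) = -2 - 13 = -15$)
$W{\left(G,y \right)} = -2 + \sqrt{5 + y}$ ($W{\left(G,y \right)} = -2 + \sqrt{y + \left(-1 + 6\right)} = -2 + \sqrt{y + 5} = -2 + \sqrt{5 + y}$)
$13497 + j{\left(v,W{\left(8,-5 \right)} \right)} = 13497 + \left(\left(-60\right) \left(-15\right) + 109 \left(-2 + \sqrt{5 - 5}\right)\right) = 13497 + \left(900 + 109 \left(-2 + \sqrt{0}\right)\right) = 13497 + \left(900 + 109 \left(-2 + 0\right)\right) = 13497 + \left(900 + 109 \left(-2\right)\right) = 13497 + \left(900 - 218\right) = 13497 + 682 = 14179$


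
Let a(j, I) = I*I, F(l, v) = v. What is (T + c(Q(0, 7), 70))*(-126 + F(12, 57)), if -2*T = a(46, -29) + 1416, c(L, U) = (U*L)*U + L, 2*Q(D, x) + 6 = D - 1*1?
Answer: 1261458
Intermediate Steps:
Q(D, x) = -7/2 + D/2 (Q(D, x) = -3 + (D - 1*1)/2 = -3 + (D - 1)/2 = -3 + (-1 + D)/2 = -3 + (-½ + D/2) = -7/2 + D/2)
a(j, I) = I²
c(L, U) = L + L*U² (c(L, U) = (L*U)*U + L = L*U² + L = L + L*U²)
T = -2257/2 (T = -((-29)² + 1416)/2 = -(841 + 1416)/2 = -½*2257 = -2257/2 ≈ -1128.5)
(T + c(Q(0, 7), 70))*(-126 + F(12, 57)) = (-2257/2 + (-7/2 + (½)*0)*(1 + 70²))*(-126 + 57) = (-2257/2 + (-7/2 + 0)*(1 + 4900))*(-69) = (-2257/2 - 7/2*4901)*(-69) = (-2257/2 - 34307/2)*(-69) = -18282*(-69) = 1261458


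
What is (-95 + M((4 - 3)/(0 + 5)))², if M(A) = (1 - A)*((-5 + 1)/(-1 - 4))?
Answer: 5564881/625 ≈ 8903.8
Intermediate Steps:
M(A) = ⅘ - 4*A/5 (M(A) = (1 - A)*(-4/(-5)) = (1 - A)*(-4*(-⅕)) = (1 - A)*(⅘) = ⅘ - 4*A/5)
(-95 + M((4 - 3)/(0 + 5)))² = (-95 + (⅘ - 4*(4 - 3)/(5*(0 + 5))))² = (-95 + (⅘ - 4/(5*5)))² = (-95 + (⅘ - ⅘*⅕))² = (-95 + (⅘ - 4/25))² = (-95 + 16/25)² = (-2359/25)² = 5564881/625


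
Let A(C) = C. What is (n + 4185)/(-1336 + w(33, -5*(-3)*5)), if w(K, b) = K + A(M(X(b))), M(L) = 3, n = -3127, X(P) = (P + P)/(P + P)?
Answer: -529/650 ≈ -0.81385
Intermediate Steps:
X(P) = 1 (X(P) = (2*P)/((2*P)) = (2*P)*(1/(2*P)) = 1)
w(K, b) = 3 + K (w(K, b) = K + 3 = 3 + K)
(n + 4185)/(-1336 + w(33, -5*(-3)*5)) = (-3127 + 4185)/(-1336 + (3 + 33)) = 1058/(-1336 + 36) = 1058/(-1300) = 1058*(-1/1300) = -529/650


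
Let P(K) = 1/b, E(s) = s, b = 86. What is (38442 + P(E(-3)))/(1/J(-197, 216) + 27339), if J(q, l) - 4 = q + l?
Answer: 76038299/54076628 ≈ 1.4061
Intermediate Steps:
J(q, l) = 4 + l + q (J(q, l) = 4 + (q + l) = 4 + (l + q) = 4 + l + q)
P(K) = 1/86
(38442 + P(E(-3)))/(1/J(-197, 216) + 27339) = (38442 + 1/86)/(1/(4 + 216 - 197) + 27339) = 3306013/(86*(1/23 + 27339)) = 3306013/(86*(628798/23)) = (3306013/86)*(23/628798) = 76038299/54076628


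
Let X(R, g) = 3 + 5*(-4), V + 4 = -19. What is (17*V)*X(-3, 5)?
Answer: 6647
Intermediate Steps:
V = -23 (V = -4 - 19 = -23)
X(R, g) = -17 (X(R, g) = 3 - 20 = -17)
(17*V)*X(-3, 5) = (17*(-23))*(-17) = -391*(-17) = 6647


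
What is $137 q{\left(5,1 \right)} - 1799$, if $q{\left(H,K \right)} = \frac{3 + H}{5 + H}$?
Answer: $- \frac{8447}{5} \approx -1689.4$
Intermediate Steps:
$q{\left(H,K \right)} = \frac{3 + H}{5 + H}$
$137 q{\left(5,1 \right)} - 1799 = 137 \frac{3 + 5}{5 + 5} - 1799 = 137 \cdot \frac{1}{10} \cdot 8 - 1799 = 137 \cdot \frac{4}{5} - 1799 = \frac{548}{5} - 1799 = - \frac{8447}{5}$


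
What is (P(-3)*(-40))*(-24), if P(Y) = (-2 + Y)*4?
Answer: -19200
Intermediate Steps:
P(Y) = -8 + 4*Y
(P(-3)*(-40))*(-24) = ((-8 + 4*(-3))*(-40))*(-24) = ((-8 - 12)*(-40))*(-24) = -20*(-40)*(-24) = 800*(-24) = -19200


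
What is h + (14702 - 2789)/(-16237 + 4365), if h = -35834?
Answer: -425433161/11872 ≈ -35835.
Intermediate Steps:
h + (14702 - 2789)/(-16237 + 4365) = -35834 + (14702 - 2789)/(-16237 + 4365) = -35834 + 11913/(-11872) = -35834 + 11913*(-1/11872) = -35834 - 11913/11872 = -425433161/11872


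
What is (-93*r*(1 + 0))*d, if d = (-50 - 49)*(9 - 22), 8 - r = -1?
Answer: -1077219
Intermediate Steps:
r = 9 (r = 8 - 1*(-1) = 8 + 1 = 9)
d = 1287 (d = -99*(-13) = 1287)
(-93*r*(1 + 0))*d = -837*(1 + 0)*1287 = -837*1287 = -1077219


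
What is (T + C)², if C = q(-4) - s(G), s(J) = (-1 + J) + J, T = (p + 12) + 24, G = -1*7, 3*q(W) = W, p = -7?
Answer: 16384/9 ≈ 1820.4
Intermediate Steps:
q(W) = W/3
G = -7
T = 29 (T = (-7 + 12) + 24 = 5 + 24 = 29)
s(J) = -1 + 2*J
C = 41/3 (C = (⅓)*(-4) - (-1 + 2*(-7)) = -4/3 - (-1 - 14) = -4/3 - 1*(-15) = -4/3 + 15 = 41/3 ≈ 13.667)
(T + C)² = (29 + 41/3)² = (128/3)² = 16384/9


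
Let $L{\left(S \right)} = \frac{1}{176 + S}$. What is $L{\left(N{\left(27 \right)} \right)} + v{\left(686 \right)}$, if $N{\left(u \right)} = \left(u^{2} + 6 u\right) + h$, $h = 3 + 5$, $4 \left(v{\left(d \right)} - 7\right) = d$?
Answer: $\frac{383777}{2150} \approx 178.5$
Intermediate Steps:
$v{\left(d \right)} = 7 + \frac{d}{4}$
$h = 8$
$N{\left(u \right)} = 8 + u^{2} + 6 u$ ($N{\left(u \right)} = \left(u^{2} + 6 u\right) + 8 = 8 + u^{2} + 6 u$)
$L{\left(N{\left(27 \right)} \right)} + v{\left(686 \right)} = \frac{1}{176 + \left(8 + 27^{2} + 6 \cdot 27\right)} + \left(7 + \frac{1}{4} \cdot 686\right) = \frac{1}{176 + \left(8 + 729 + 162\right)} + \left(7 + \frac{343}{2}\right) = \frac{1}{176 + 899} + \frac{357}{2} = \frac{1}{1075} + \frac{357}{2} = \frac{383777}{2150}$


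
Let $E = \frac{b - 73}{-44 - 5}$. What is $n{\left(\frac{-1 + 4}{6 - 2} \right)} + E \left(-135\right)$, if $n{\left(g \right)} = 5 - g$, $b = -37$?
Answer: $- \frac{58567}{196} \approx -298.81$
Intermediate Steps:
$E = \frac{110}{49}$ ($E = \frac{-37 - 73}{-44 - 5} = - \frac{110}{-49} = \left(-110\right) \left(- \frac{1}{49}\right) = \frac{110}{49} \approx 2.2449$)
$n{\left(\frac{-1 + 4}{6 - 2} \right)} + E \left(-135\right) = \left(5 - \frac{-1 + 4}{6 - 2}\right) + \frac{110}{49} \left(-135\right) = \left(5 - \frac{3}{4}\right) - \frac{14850}{49} = \frac{17}{4} - \frac{14850}{49} = - \frac{58567}{196}$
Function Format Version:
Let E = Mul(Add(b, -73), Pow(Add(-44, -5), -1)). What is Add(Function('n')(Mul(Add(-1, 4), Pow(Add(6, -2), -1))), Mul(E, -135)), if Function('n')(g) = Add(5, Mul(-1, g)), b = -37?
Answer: Rational(-58567, 196) ≈ -298.81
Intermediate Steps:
E = Rational(110, 49) (E = Mul(Add(-37, -73), Pow(Add(-44, -5), -1)) = Mul(-110, Pow(-49, -1)) = Mul(-110, Rational(-1, 49)) = Rational(110, 49) ≈ 2.2449)
Add(Function('n')(Mul(Add(-1, 4), Pow(Add(6, -2), -1))), Mul(E, -135)) = Add(Add(5, Mul(-1, Mul(Add(-1, 4), Pow(Add(6, -2), -1)))), Mul(Rational(110, 49), -135)) = Add(Add(5, Mul(-1, Mul(3, Pow(4, -1)))), Rational(-14850, 49)) = Add(Add(5, Mul(-1, Mul(3, Rational(1, 4)))), Rational(-14850, 49)) = Add(Add(5, Mul(-1, Rational(3, 4))), Rational(-14850, 49)) = Add(Add(5, Rational(-3, 4)), Rational(-14850, 49)) = Add(Rational(17, 4), Rational(-14850, 49)) = Rational(-58567, 196)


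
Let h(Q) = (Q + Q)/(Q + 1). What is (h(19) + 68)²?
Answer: 488601/100 ≈ 4886.0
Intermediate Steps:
h(Q) = 2*Q/(1 + Q) (h(Q) = (2*Q)/(1 + Q) = 2*Q/(1 + Q))
(h(19) + 68)² = (2*19/(1 + 19) + 68)² = (2*19/20 + 68)² = (2*19*(1/20) + 68)² = (19/10 + 68)² = (699/10)² = 488601/100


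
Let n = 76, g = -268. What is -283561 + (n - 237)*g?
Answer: -240413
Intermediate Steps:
-283561 + (n - 237)*g = -283561 + (76 - 237)*(-268) = -283561 - 161*(-268) = -283561 + 43148 = -240413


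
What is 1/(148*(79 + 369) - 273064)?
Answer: -1/206760 ≈ -4.8365e-6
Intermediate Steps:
1/(148*(79 + 369) - 273064) = 1/(148*448 - 273064) = 1/(66304 - 273064) = 1/(-206760) = -1/206760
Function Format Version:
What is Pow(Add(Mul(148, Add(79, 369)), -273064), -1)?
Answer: Rational(-1, 206760) ≈ -4.8365e-6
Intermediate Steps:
Pow(Add(Mul(148, Add(79, 369)), -273064), -1) = Pow(Add(Mul(148, 448), -273064), -1) = Pow(Add(66304, -273064), -1) = Pow(-206760, -1) = Rational(-1, 206760)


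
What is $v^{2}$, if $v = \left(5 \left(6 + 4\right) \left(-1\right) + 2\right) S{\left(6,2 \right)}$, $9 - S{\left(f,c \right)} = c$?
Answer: $112896$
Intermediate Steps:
$S{\left(f,c \right)} = 9 - c$
$v = -336$ ($v = \left(5 \left(6 + 4\right) \left(-1\right) + 2\right) \left(9 - 2\right) = \left(5 \cdot 10 \left(-1\right) + 2\right) \left(9 - 2\right) = \left(50 \left(-1\right) + 2\right) 7 = \left(-50 + 2\right) 7 = \left(-48\right) 7 = -336$)
$v^{2} = \left(-336\right)^{2} = 112896$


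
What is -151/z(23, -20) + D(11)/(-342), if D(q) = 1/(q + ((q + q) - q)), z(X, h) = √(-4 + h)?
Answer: -1/7524 + 151*I*√6/12 ≈ -0.00013291 + 30.823*I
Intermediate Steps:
D(q) = 1/(2*q) (D(q) = 1/(q + (2*q - q)) = 1/(q + q) = 1/(2*q))
-151/z(23, -20) + D(11)/(-342) = -151/√(-4 - 20) + ((½)/11)/(-342) = -151*(-I*√6/12) + ((½)*(1/11))*(-1/342) = -151*(-I*√6/12) + (1/22)*(-1/342) = -(-151)*I*√6/12 - 1/7524 = 151*I*√6/12 - 1/7524 = -1/7524 + 151*I*√6/12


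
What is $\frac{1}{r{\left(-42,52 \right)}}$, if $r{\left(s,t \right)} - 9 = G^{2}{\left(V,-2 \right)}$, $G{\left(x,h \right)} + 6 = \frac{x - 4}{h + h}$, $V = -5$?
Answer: $\frac{16}{369} \approx 0.04336$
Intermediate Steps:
$G{\left(x,h \right)} = -6 + \frac{-4 + x}{2 h}$ ($G{\left(x,h \right)} = -6 + \frac{x - 4}{h + h} = -6 + \frac{-4 + x}{2 h}$)
$r{\left(s,t \right)} = \frac{369}{16}$ ($r{\left(s,t \right)} = 9 + \left(\frac{-4 - 5 - -24}{2 \left(-2\right)}\right)^{2} = 9 + \left(\frac{1}{2} \left(- \frac{1}{2}\right) \left(-4 - 5 + 24\right)\right)^{2} = 9 + \left(\frac{1}{2} \left(- \frac{1}{2}\right) 15\right)^{2} = 9 + \left(- \frac{15}{4}\right)^{2} = 9 + \frac{225}{16} = \frac{369}{16}$)
$\frac{1}{r{\left(-42,52 \right)}} = \frac{1}{\frac{369}{16}} = \frac{16}{369}$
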